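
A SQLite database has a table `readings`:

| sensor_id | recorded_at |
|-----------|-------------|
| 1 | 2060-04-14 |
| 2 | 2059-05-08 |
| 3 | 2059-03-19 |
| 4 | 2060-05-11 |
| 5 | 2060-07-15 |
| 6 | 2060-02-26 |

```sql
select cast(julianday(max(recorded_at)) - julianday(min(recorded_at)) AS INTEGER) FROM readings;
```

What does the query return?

MIN = 2059-03-19, MAX = 2060-07-15.
12 days remain in March 2059 after the 19th (31 − 19).
Full months from April 2059 through June 2060 contribute their day counts.
Then 15 days into July 2060.
Total: 12 + 30 + 31 + 30 + 31 + 31 + 30 + 31 + 30 + 31 + 31 + 29 + 31 + 30 + 31 + 30 + 15 = 484.

484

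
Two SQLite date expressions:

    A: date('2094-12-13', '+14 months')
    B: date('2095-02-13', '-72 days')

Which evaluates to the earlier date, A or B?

B

A = 2096-02-13.
B = 2094-12-03.
B is earlier.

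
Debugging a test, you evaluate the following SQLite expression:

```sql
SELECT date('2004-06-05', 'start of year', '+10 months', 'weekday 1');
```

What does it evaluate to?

`start of year` rewinds 2004-06-05 to 2004-01-01.
Adding +10 months to 2004-01-01 gives 2004-11-01.
`weekday 1` advances to the next Monday; 2004-11-01 is already a Monday, so it stays at 2004-11-01.

2004-11-01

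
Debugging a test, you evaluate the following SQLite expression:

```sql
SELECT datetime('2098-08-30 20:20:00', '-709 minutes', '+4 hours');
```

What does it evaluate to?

2098-08-30 12:31:00

709 minutes = 11h 49m; -709 minutes from 2098-08-30 20:20:00 is 2098-08-30 08:31:00.
+4 hours from 2098-08-30 08:31:00 is 2098-08-30 12:31:00.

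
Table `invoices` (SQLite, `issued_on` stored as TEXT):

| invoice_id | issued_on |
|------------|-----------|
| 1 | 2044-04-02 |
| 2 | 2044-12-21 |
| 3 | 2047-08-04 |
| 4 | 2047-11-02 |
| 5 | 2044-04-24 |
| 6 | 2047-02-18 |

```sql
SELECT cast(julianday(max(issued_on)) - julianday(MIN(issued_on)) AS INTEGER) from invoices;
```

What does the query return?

1309

MIN = 2044-04-02, MAX = 2047-11-02.
28 days remain in April 2044 after the 2nd (30 − 2).
Full months from May 2044 through October 2047 contribute their day counts.
Then 2 days into November 2047.
Total: 28 + 31 + 30 + 31 + 31 + 30 + 31 + 30 + 31 + 31 + 28 + 31 + 30 + 31 + 30 + 31 + 31 + 30 + 31 + 30 + 31 + 31 + 28 + 31 + 30 + 31 + 30 + 31 + 31 + 30 + 31 + 30 + 31 + 31 + 28 + 31 + 30 + 31 + 30 + 31 + 31 + 30 + 31 + 2 = 1309.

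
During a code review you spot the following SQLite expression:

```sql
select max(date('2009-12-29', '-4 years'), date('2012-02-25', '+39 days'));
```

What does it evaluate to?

date('2009-12-29', '-4 years') → 2005-12-29.
date('2012-02-25', '+39 days') → 2012-04-04.
Later of the two is 2012-04-04.

2012-04-04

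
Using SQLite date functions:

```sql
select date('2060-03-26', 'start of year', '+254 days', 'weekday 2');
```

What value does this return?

`start of year` rewinds 2060-03-26 to 2060-01-01.
Applying '+254 days' to 2060-01-01: counting 254 days forward gives 2060-09-11.
`weekday 2` advances to the next Tuesday; 2060-09-11 is a Saturday, so it moves forward to 2060-09-14.

2060-09-14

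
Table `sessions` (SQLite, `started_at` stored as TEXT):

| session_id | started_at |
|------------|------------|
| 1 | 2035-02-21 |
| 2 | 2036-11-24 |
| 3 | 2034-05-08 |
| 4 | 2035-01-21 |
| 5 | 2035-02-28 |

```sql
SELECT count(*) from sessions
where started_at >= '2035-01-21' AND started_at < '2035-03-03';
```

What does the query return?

3

Rows in [2035-01-21, 2035-03-03): 2035-02-21, 2035-01-21, 2035-02-28 → 3 rows.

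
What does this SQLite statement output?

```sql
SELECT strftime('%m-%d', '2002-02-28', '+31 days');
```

First apply '+31 days': 2002-02-28 → 2002-03-31.
`%m-%d` extracts the month-day: 03-31.

03-31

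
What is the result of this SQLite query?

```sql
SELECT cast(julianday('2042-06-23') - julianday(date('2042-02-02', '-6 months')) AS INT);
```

Adding -6 months to 2042-02-02 gives 2041-08-02.
29 days remain in August 2041 after the 2nd (31 − 2).
Full months from September 2041 through May 2042 contribute their day counts.
Then 23 days into June 2042.
Total: 29 + 30 + 31 + 30 + 31 + 31 + 28 + 31 + 30 + 31 + 23 = 325.

325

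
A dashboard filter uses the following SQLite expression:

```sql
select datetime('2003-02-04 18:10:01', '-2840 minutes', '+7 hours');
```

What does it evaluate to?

2003-02-03 01:50:01

2840 minutes = 47h 20m; -2840 minutes from 2003-02-04 18:10:01 is 2003-02-02 18:50:01 (crosses midnight).
+7 hours from 2003-02-02 18:50:01 is 2003-02-03 01:50:01 (crosses midnight).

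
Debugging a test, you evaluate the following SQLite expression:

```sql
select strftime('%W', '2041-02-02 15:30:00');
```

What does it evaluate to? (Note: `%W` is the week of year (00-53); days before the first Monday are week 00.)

2041-02-02 is a Saturday. SQLite's %W counts Mondays since the year started; the result is 04.

04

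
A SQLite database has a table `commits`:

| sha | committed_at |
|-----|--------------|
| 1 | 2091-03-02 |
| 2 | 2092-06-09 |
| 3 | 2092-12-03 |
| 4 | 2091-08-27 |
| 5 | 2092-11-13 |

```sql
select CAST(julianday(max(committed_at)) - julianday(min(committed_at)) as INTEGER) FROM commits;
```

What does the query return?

642

MIN = 2091-03-02, MAX = 2092-12-03.
29 days remain in March 2091 after the 2nd (31 − 2).
Full months from April 2091 through November 2092 contribute their day counts.
Then 3 days into December 2092.
Total: 29 + 30 + 31 + 30 + 31 + 31 + 30 + 31 + 30 + 31 + 31 + 29 + 31 + 30 + 31 + 30 + 31 + 31 + 30 + 31 + 30 + 3 = 642.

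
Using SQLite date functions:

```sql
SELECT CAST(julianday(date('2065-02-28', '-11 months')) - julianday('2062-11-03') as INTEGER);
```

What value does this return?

Adding -11 months to 2065-02-28 gives 2064-03-28.
27 days remain in November 2062 after the 3rd (30 − 3).
Full months from December 2062 through February 2064 contribute their day counts.
Then 28 days into March 2064.
Total: 27 + 31 + 31 + 28 + 31 + 30 + 31 + 30 + 31 + 31 + 30 + 31 + 30 + 31 + 31 + 29 + 28 = 511.

511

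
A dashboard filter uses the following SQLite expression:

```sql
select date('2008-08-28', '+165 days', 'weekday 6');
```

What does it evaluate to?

2009-02-14

Applying '+165 days' to 2008-08-28: counting 165 days forward gives 2009-02-09.
`weekday 6` advances to the next Saturday; 2009-02-09 is a Monday, so it moves forward to 2009-02-14.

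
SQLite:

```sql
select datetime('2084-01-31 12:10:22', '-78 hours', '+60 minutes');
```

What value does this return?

2084-01-28 07:10:22

-78 hours from 2084-01-31 12:10:22 is 2084-01-28 06:10:22 (crosses midnight).
60 minutes = 1h 0m; +60 minutes from 2084-01-28 06:10:22 is 2084-01-28 07:10:22.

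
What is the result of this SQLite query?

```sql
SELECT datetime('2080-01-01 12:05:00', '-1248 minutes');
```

1248 minutes = 20h 48m; -1248 minutes from 2080-01-01 12:05:00 is 2079-12-31 15:17:00 (crosses midnight).

2079-12-31 15:17:00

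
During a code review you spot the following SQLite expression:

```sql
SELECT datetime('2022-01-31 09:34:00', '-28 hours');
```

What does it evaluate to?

-28 hours from 2022-01-31 09:34:00 is 2022-01-30 05:34:00 (crosses midnight).

2022-01-30 05:34:00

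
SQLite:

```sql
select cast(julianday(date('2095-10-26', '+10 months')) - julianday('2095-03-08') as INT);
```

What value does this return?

Adding +10 months to 2095-10-26 gives 2096-08-26.
23 days remain in March 2095 after the 8th (31 − 8).
Full months from April 2095 through July 2096 contribute their day counts.
Then 26 days into August 2096.
Total: 23 + 30 + 31 + 30 + 31 + 31 + 30 + 31 + 30 + 31 + 31 + 29 + 31 + 30 + 31 + 30 + 31 + 26 = 537.

537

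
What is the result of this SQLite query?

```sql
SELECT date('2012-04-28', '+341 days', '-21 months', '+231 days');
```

2012-02-20

Applying '+341 days' to 2012-04-28: counting 341 days forward gives 2013-04-04.
Adding -21 months to 2013-04-04 gives 2011-07-04.
Applying '+231 days' to 2011-07-04: counting 231 days forward gives 2012-02-20.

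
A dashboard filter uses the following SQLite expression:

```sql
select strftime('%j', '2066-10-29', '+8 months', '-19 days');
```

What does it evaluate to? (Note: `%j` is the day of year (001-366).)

161

First apply '+8 months', '-19 days': 2066-10-29 → 2067-06-10.
Day-of-year for 2067-06-10: days since 2067-01-01 inclusive = 161, zero-padded to 161.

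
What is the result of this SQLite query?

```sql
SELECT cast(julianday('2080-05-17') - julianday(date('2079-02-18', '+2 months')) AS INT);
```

Adding +2 months to 2079-02-18 gives 2079-04-18.
12 days remain in April 2079 after the 18th (30 − 18).
Full months from May 2079 through April 2080 contribute their day counts.
Then 17 days into May 2080.
Total: 12 + 31 + 30 + 31 + 31 + 30 + 31 + 30 + 31 + 31 + 29 + 31 + 30 + 17 = 395.

395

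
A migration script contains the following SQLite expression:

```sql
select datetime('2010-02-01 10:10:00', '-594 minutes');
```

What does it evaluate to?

594 minutes = 9h 54m; -594 minutes from 2010-02-01 10:10:00 is 2010-02-01 00:16:00.

2010-02-01 00:16:00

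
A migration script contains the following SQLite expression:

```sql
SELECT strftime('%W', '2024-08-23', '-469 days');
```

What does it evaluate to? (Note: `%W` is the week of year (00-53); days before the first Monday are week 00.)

19

First apply '-469 days': 2024-08-23 → 2023-05-12.
2023-05-12 is a Friday. SQLite's %W counts Mondays since the year started; the result is 19.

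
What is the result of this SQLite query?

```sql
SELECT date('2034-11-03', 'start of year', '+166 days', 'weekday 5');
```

`start of year` rewinds 2034-11-03 to 2034-01-01.
Applying '+166 days' to 2034-01-01: counting 166 days forward gives 2034-06-16.
`weekday 5` advances to the next Friday; 2034-06-16 is already a Friday, so it stays at 2034-06-16.

2034-06-16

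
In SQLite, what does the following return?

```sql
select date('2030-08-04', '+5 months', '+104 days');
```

2031-04-18

Adding +5 months to 2030-08-04 gives 2031-01-04.
Applying '+104 days' to 2031-01-04: counting 104 days forward gives 2031-04-18.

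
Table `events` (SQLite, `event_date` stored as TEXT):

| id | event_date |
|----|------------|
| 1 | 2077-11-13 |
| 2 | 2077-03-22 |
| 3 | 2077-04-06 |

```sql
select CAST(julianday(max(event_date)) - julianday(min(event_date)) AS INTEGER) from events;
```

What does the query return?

MIN = 2077-03-22, MAX = 2077-11-13.
9 days remain in March 2077 after the 22nd (31 − 22).
Full months from April 2077 through October 2077 contribute their day counts.
Then 13 days into November 2077.
Total: 9 + 30 + 31 + 30 + 31 + 31 + 30 + 31 + 13 = 236.

236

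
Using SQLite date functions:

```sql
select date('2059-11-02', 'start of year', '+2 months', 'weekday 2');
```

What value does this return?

`start of year` rewinds 2059-11-02 to 2059-01-01.
Adding +2 months to 2059-01-01 gives 2059-03-01.
`weekday 2` advances to the next Tuesday; 2059-03-01 is a Saturday, so it moves forward to 2059-03-04.

2059-03-04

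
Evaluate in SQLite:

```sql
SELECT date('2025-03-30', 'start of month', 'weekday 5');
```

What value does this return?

`start of month` rewinds 2025-03-30 to 2025-03-01.
`weekday 5` advances to the next Friday; 2025-03-01 is a Saturday, so it moves forward to 2025-03-07.

2025-03-07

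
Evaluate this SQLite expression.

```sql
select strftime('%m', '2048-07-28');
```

07

`%m` extracts the 2-digit month (01-12): 07.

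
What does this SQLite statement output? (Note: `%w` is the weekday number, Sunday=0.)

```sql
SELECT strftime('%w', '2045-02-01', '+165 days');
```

0

First apply '+165 days': 2045-02-01 → 2045-07-16.
2045-07-16 is a Sunday; with Sunday=0 that is 0.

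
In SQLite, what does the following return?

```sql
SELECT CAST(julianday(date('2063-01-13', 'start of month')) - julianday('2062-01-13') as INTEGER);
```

`start of month` rewinds 2063-01-13 to 2063-01-01.
18 days remain in January 2062 after the 13th (31 − 13).
Full months from February 2062 through December 2062 contribute their day counts.
Then 1 day into January 2063.
Total: 18 + 28 + 31 + 30 + 31 + 30 + 31 + 31 + 30 + 31 + 30 + 31 + 1 = 353.

353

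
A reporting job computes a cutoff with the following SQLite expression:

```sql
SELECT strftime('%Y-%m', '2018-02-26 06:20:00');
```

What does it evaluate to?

2018-02

`%Y-%m` extracts the year-month: 2018-02.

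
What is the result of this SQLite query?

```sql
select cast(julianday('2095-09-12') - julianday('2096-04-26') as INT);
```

-227

18 days remain in September 2095 after the 12th (30 − 12).
Full months from October 2095 through March 2096 contribute their day counts.
Then 26 days into April 2096.
Total: 18 + 31 + 30 + 31 + 31 + 29 + 31 + 26 = 227.
The subtraction is earlier − later, so the result is −227 → -227.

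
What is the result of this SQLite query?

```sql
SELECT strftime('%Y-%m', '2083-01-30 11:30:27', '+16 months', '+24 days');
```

First apply '+16 months', '+24 days': 2083-01-30 11:30:27 → 2084-06-23 11:30:27.
`%Y-%m` extracts the year-month: 2084-06.

2084-06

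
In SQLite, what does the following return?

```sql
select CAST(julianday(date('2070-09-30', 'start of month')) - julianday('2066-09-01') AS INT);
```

`start of month` rewinds 2070-09-30 to 2070-09-01.
29 days remain in September 2066 after the 1st (30 − 1).
Full months from October 2066 through August 2070 contribute their day counts.
Then 1 day into September 2070.
Total: 29 + 31 + 30 + 31 + 31 + 28 + 31 + 30 + 31 + 30 + 31 + 31 + 30 + 31 + 30 + 31 + 31 + 29 + 31 + 30 + 31 + 30 + 31 + 31 + 30 + 31 + 30 + 31 + 31 + 28 + 31 + 30 + 31 + 30 + 31 + 31 + 30 + 31 + 30 + 31 + 31 + 28 + 31 + 30 + 31 + 30 + 31 + 31 + 1 = 1461.

1461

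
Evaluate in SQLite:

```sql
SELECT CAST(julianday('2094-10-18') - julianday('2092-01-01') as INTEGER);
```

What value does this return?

30 days remain in January 2092 after the 1st (31 − 1).
Full months from February 2092 through September 2094 contribute their day counts.
Then 18 days into October 2094.
Total: 30 + 29 + 31 + 30 + 31 + 30 + 31 + 31 + 30 + 31 + 30 + 31 + 31 + 28 + 31 + 30 + 31 + 30 + 31 + 31 + 30 + 31 + 30 + 31 + 31 + 28 + 31 + 30 + 31 + 30 + 31 + 31 + 30 + 18 = 1021.

1021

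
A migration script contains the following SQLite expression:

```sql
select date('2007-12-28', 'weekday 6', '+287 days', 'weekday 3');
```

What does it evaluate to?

`weekday 6` advances to the next Saturday; 2007-12-28 is a Friday, so it moves forward to 2007-12-29.
Applying '+287 days' to 2007-12-29: counting 287 days forward gives 2008-10-11.
`weekday 3` advances to the next Wednesday; 2008-10-11 is a Saturday, so it moves forward to 2008-10-15.

2008-10-15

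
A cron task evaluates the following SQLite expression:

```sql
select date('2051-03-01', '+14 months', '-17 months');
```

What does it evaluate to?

Adding +14 months to 2051-03-01 gives 2052-05-01.
Adding -17 months to 2052-05-01 gives 2050-12-01.

2050-12-01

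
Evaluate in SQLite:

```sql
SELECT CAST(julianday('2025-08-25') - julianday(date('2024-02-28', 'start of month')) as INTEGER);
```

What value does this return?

`start of month` rewinds 2024-02-28 to 2024-02-01.
28 days remain in February 2024 after the 1st (29 − 1).
Full months from March 2024 through July 2025 contribute their day counts.
Then 25 days into August 2025.
Total: 28 + 31 + 30 + 31 + 30 + 31 + 31 + 30 + 31 + 30 + 31 + 31 + 28 + 31 + 30 + 31 + 30 + 31 + 25 = 571.

571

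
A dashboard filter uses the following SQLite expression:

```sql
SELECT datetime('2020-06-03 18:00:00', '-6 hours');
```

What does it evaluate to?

2020-06-03 12:00:00

-6 hours from 2020-06-03 18:00:00 is 2020-06-03 12:00:00.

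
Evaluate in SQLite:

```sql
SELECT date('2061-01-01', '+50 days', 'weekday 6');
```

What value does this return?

2061-02-26

Applying '+50 days' to 2061-01-01: counting 50 days forward gives 2061-02-20.
`weekday 6` advances to the next Saturday; 2061-02-20 is a Sunday, so it moves forward to 2061-02-26.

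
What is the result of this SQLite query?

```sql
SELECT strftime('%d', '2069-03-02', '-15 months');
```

First apply '-15 months': 2069-03-02 → 2067-12-02.
`%d` extracts the 2-digit day of month: 02.

02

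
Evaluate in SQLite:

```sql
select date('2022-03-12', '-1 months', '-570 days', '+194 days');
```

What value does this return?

2021-02-01

Adding -1 month to 2022-03-12 gives 2022-02-12.
Applying '-570 days' to 2022-02-12: counting 570 days back gives 2020-07-22.
Applying '+194 days' to 2020-07-22: counting 194 days forward gives 2021-02-01.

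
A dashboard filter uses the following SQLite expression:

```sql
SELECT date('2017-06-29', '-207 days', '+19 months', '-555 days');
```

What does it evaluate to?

Applying '-207 days' to 2017-06-29: counting 207 days back gives 2016-12-04.
Adding +19 months to 2016-12-04 gives 2018-07-04.
Applying '-555 days' to 2018-07-04: counting 555 days back gives 2016-12-26.

2016-12-26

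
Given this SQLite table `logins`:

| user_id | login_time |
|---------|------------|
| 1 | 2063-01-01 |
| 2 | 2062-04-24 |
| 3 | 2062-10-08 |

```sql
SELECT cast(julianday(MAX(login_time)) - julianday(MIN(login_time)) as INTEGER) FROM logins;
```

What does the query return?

MIN = 2062-04-24, MAX = 2063-01-01.
6 days remain in April 2062 after the 24th (30 − 24).
Full months from May 2062 through December 2062 contribute their day counts.
Then 1 day into January 2063.
Total: 6 + 31 + 30 + 31 + 31 + 30 + 31 + 30 + 31 + 1 = 252.

252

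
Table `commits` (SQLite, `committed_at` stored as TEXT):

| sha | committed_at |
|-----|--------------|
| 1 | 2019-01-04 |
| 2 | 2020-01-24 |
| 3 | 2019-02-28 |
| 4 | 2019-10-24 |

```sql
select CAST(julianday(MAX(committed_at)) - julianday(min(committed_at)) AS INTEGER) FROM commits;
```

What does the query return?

385

MIN = 2019-01-04, MAX = 2020-01-24.
27 days remain in January 2019 after the 4th (31 − 4).
Full months from February 2019 through December 2019 contribute their day counts.
Then 24 days into January 2020.
Total: 27 + 28 + 31 + 30 + 31 + 30 + 31 + 31 + 30 + 31 + 30 + 31 + 24 = 385.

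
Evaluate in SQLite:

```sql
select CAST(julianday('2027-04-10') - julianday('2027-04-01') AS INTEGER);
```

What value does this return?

9

Both dates are in April 2027: 10 − 1 = 9.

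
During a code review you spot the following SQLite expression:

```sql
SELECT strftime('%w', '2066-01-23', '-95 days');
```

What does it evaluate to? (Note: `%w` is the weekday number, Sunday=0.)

First apply '-95 days': 2066-01-23 → 2065-10-20.
2065-10-20 is a Tuesday; with Sunday=0 that is 2.

2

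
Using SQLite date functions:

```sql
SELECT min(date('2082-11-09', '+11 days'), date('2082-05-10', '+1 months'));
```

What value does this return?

date('2082-11-09', '+11 days') → 2082-11-20.
date('2082-05-10', '+1 months') → 2082-06-10.
Earlier of the two is 2082-06-10.

2082-06-10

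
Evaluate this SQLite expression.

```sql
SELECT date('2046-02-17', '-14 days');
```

Going back 14 days within February lands on 2046-02-03.

2046-02-03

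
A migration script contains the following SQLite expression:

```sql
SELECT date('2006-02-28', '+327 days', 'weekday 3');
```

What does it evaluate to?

Applying '+327 days' to 2006-02-28: counting 327 days forward gives 2007-01-21.
`weekday 3` advances to the next Wednesday; 2007-01-21 is a Sunday, so it moves forward to 2007-01-24.

2007-01-24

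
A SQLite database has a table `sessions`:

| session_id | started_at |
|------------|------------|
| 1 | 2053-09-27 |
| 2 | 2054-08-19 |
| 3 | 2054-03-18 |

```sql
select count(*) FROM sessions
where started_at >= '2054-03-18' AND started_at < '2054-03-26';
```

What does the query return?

1

Rows in [2054-03-18, 2054-03-26): 2054-03-18 → 1 row.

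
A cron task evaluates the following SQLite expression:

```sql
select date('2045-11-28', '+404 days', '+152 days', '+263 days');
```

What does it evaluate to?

2048-02-25

Applying '+404 days' to 2045-11-28: counting 404 days forward gives 2047-01-06.
Applying '+152 days' to 2047-01-06: counting 152 days forward gives 2047-06-07.
Applying '+263 days' to 2047-06-07: counting 263 days forward gives 2048-02-25.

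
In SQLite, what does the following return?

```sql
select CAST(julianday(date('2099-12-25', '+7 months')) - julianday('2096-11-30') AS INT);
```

1332

Adding +7 months to 2099-12-25 gives 2100-07-25.
0 days remain in November 2096 after the 30th (30 − 30).
Full months from December 2096 through June 2100 contribute their day counts.
Then 25 days into July 2100.
Total: 0 + 31 + 31 + 28 + 31 + 30 + 31 + 30 + 31 + 31 + 30 + 31 + 30 + 31 + 31 + 28 + 31 + 30 + 31 + 30 + 31 + 31 + 30 + 31 + 30 + 31 + 31 + 28 + 31 + 30 + 31 + 30 + 31 + 31 + 30 + 31 + 30 + 31 + 31 + 28 + 31 + 30 + 31 + 30 + 25 = 1332.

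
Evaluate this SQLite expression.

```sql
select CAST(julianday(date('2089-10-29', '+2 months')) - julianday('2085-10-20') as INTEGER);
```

Adding +2 months to 2089-10-29 gives 2089-12-29.
11 days remain in October 2085 after the 20th (31 − 20).
Full months from November 2085 through November 2089 contribute their day counts.
Then 29 days into December 2089.
Total: 11 + 30 + 31 + 31 + 28 + 31 + 30 + 31 + 30 + 31 + 31 + 30 + 31 + 30 + 31 + 31 + 28 + 31 + 30 + 31 + 30 + 31 + 31 + 30 + 31 + 30 + 31 + 31 + 29 + 31 + 30 + 31 + 30 + 31 + 31 + 30 + 31 + 30 + 31 + 31 + 28 + 31 + 30 + 31 + 30 + 31 + 31 + 30 + 31 + 30 + 29 = 1531.

1531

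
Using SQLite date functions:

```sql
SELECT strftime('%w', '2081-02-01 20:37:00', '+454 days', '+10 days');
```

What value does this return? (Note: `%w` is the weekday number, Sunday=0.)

First apply '+454 days', '+10 days': 2081-02-01 20:37:00 → 2082-05-11 20:37:00.
2082-05-11 is a Monday; with Sunday=0 that is 1.

1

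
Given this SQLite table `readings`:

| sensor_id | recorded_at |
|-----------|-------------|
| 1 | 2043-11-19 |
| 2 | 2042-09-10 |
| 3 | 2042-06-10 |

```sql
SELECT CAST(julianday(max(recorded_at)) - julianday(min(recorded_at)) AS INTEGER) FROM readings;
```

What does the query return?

527

MIN = 2042-06-10, MAX = 2043-11-19.
20 days remain in June 2042 after the 10th (30 − 10).
Full months from July 2042 through October 2043 contribute their day counts.
Then 19 days into November 2043.
Total: 20 + 31 + 31 + 30 + 31 + 30 + 31 + 31 + 28 + 31 + 30 + 31 + 30 + 31 + 31 + 30 + 31 + 19 = 527.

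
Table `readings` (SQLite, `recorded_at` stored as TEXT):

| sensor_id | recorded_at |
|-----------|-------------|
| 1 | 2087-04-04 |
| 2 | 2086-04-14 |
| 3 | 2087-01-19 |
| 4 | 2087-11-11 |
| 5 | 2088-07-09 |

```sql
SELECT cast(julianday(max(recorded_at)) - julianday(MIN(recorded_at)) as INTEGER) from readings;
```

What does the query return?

MIN = 2086-04-14, MAX = 2088-07-09.
16 days remain in April 2086 after the 14th (30 − 14).
Full months from May 2086 through June 2088 contribute their day counts.
Then 9 days into July 2088.
Total: 16 + 31 + 30 + 31 + 31 + 30 + 31 + 30 + 31 + 31 + 28 + 31 + 30 + 31 + 30 + 31 + 31 + 30 + 31 + 30 + 31 + 31 + 29 + 31 + 30 + 31 + 30 + 9 = 817.

817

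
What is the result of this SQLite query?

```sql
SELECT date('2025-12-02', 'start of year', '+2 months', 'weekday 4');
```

2025-03-06

`start of year` rewinds 2025-12-02 to 2025-01-01.
Adding +2 months to 2025-01-01 gives 2025-03-01.
`weekday 4` advances to the next Thursday; 2025-03-01 is a Saturday, so it moves forward to 2025-03-06.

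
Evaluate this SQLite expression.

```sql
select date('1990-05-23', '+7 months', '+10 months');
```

1991-10-23

Adding +7 months to 1990-05-23 gives 1990-12-23.
Adding +10 months to 1990-12-23 gives 1991-10-23.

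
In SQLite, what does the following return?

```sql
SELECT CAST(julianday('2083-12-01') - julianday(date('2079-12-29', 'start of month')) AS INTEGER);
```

`start of month` rewinds 2079-12-29 to 2079-12-01.
30 days remain in December 2079 after the 1st (31 − 1).
Full months from January 2080 through November 2083 contribute their day counts.
Then 1 day into December 2083.
Total: 30 + 31 + 29 + 31 + 30 + 31 + 30 + 31 + 31 + 30 + 31 + 30 + 31 + 31 + 28 + 31 + 30 + 31 + 30 + 31 + 31 + 30 + 31 + 30 + 31 + 31 + 28 + 31 + 30 + 31 + 30 + 31 + 31 + 30 + 31 + 30 + 31 + 31 + 28 + 31 + 30 + 31 + 30 + 31 + 31 + 30 + 31 + 30 + 1 = 1461.

1461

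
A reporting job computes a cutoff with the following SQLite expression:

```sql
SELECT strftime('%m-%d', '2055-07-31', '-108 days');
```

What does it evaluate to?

04-14

First apply '-108 days': 2055-07-31 → 2055-04-14.
`%m-%d` extracts the month-day: 04-14.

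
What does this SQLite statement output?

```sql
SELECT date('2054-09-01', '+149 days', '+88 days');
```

2055-04-26

Applying '+149 days' to 2054-09-01: counting 149 days forward gives 2055-01-28.
Applying '+88 days' to 2055-01-28: counting 88 days forward gives 2055-04-26.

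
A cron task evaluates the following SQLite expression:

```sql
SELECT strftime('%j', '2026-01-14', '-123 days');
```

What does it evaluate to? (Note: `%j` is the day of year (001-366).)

256

First apply '-123 days': 2026-01-14 → 2025-09-13.
Day-of-year for 2025-09-13: days since 2025-01-01 inclusive = 256, zero-padded to 256.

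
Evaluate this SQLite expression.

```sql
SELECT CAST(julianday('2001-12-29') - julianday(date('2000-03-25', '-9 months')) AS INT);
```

918

Adding -9 months to 2000-03-25 gives 1999-06-25.
5 days remain in June 1999 after the 25th (30 − 25).
Full months from July 1999 through November 2001 contribute their day counts.
Then 29 days into December 2001.
Total: 5 + 31 + 31 + 30 + 31 + 30 + 31 + 31 + 29 + 31 + 30 + 31 + 30 + 31 + 31 + 30 + 31 + 30 + 31 + 31 + 28 + 31 + 30 + 31 + 30 + 31 + 31 + 30 + 31 + 30 + 29 = 918.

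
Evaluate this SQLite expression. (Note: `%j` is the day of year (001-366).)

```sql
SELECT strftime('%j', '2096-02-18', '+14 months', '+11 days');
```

119

First apply '+14 months', '+11 days': 2096-02-18 → 2097-04-29.
Day-of-year for 2097-04-29: days since 2097-01-01 inclusive = 119, zero-padded to 119.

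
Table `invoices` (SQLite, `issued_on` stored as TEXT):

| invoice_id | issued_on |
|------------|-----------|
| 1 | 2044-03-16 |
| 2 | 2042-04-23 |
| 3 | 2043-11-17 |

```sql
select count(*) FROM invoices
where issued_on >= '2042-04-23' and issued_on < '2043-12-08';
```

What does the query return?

2

Rows in [2042-04-23, 2043-12-08): 2042-04-23, 2043-11-17 → 2 rows.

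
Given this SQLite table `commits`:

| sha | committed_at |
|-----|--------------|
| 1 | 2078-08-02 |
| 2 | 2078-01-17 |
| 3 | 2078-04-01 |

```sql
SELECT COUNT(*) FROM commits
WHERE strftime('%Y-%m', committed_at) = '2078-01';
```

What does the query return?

1

Rows with year-month 2078-01: 2078-01-17 → 1.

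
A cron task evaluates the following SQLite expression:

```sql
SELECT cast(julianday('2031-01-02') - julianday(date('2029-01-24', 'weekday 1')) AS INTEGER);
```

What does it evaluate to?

`weekday 1` advances to the next Monday; 2029-01-24 is a Wednesday, so it moves forward to 2029-01-29.
2 days remain in January 2029 after the 29th (31 − 29).
Full months from February 2029 through December 2030 contribute their day counts.
Then 2 days into January 2031.
Total: 2 + 28 + 31 + 30 + 31 + 30 + 31 + 31 + 30 + 31 + 30 + 31 + 31 + 28 + 31 + 30 + 31 + 30 + 31 + 31 + 30 + 31 + 30 + 31 + 2 = 703.

703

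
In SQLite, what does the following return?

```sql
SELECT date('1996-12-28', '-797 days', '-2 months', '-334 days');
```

1993-09-23

Applying '-797 days' to 1996-12-28: counting 797 days back gives 1994-10-23.
Adding -2 months to 1994-10-23 gives 1994-08-23.
Applying '-334 days' to 1994-08-23: counting 334 days back gives 1993-09-23.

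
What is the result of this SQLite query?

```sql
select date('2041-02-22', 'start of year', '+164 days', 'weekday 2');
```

`start of year` rewinds 2041-02-22 to 2041-01-01.
Applying '+164 days' to 2041-01-01: counting 164 days forward gives 2041-06-14.
`weekday 2` advances to the next Tuesday; 2041-06-14 is a Friday, so it moves forward to 2041-06-18.

2041-06-18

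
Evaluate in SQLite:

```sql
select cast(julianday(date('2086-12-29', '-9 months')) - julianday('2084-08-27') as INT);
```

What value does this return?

579

Adding -9 months to 2086-12-29 gives 2086-03-29.
4 days remain in August 2084 after the 27th (31 − 27).
Full months from September 2084 through February 2086 contribute their day counts.
Then 29 days into March 2086.
Total: 4 + 30 + 31 + 30 + 31 + 31 + 28 + 31 + 30 + 31 + 30 + 31 + 31 + 30 + 31 + 30 + 31 + 31 + 28 + 29 = 579.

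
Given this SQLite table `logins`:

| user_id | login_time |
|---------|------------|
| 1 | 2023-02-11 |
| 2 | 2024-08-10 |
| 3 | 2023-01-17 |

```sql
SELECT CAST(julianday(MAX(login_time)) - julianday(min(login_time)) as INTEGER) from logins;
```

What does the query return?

MIN = 2023-01-17, MAX = 2024-08-10.
14 days remain in January 2023 after the 17th (31 − 17).
Full months from February 2023 through July 2024 contribute their day counts.
Then 10 days into August 2024.
Total: 14 + 28 + 31 + 30 + 31 + 30 + 31 + 31 + 30 + 31 + 30 + 31 + 31 + 29 + 31 + 30 + 31 + 30 + 31 + 10 = 571.

571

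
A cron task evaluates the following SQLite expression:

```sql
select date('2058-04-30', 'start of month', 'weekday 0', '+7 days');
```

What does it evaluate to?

2058-04-14

`start of month` rewinds 2058-04-30 to 2058-04-01.
`weekday 0` advances to the next Sunday; 2058-04-01 is a Monday, so it moves forward to 2058-04-07.
Advancing 7 more days within April lands on 2058-04-14.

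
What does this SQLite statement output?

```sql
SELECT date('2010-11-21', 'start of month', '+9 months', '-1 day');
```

`start of month` rewinds 2010-11-21 to 2010-11-01.
Adding +9 months to 2010-11-01 gives 2011-08-01.
Going back 1 day from 2011-08-01 reaches 2011-07-31 (last day of July, 31 days).

2011-07-31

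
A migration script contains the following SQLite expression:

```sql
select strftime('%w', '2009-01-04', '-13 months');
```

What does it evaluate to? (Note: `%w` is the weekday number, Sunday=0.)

2

First apply '-13 months': 2009-01-04 → 2007-12-04.
2007-12-04 is a Tuesday; with Sunday=0 that is 2.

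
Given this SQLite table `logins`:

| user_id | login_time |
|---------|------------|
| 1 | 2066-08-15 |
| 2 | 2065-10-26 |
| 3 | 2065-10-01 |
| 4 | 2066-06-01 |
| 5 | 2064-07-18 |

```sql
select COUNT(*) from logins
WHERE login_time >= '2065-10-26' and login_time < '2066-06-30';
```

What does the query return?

2

Rows in [2065-10-26, 2066-06-30): 2065-10-26, 2066-06-01 → 2 rows.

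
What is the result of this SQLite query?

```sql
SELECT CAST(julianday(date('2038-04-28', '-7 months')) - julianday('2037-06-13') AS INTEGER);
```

Adding -7 months to 2038-04-28 gives 2037-09-28.
17 days remain in June 2037 after the 13th (30 − 13).
July 2037: 31 days.
August 2037: 31 days.
Then 28 days into September 2037.
Total: 17 + 31 + 31 + 28 = 107.

107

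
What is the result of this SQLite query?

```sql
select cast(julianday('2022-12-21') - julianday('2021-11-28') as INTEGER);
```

388

2 days remain in November 2021 after the 28th (30 − 28).
Full months from December 2021 through November 2022 contribute their day counts.
Then 21 days into December 2022.
Total: 2 + 31 + 31 + 28 + 31 + 30 + 31 + 30 + 31 + 31 + 30 + 31 + 30 + 21 = 388.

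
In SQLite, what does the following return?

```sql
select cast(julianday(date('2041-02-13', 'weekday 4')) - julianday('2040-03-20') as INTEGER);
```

`weekday 4` advances to the next Thursday; 2041-02-13 is a Wednesday, so it moves forward to 2041-02-14.
11 days remain in March 2040 after the 20th (31 − 20).
Full months from April 2040 through January 2041 contribute their day counts.
Then 14 days into February 2041.
Total: 11 + 30 + 31 + 30 + 31 + 31 + 30 + 31 + 30 + 31 + 31 + 14 = 331.

331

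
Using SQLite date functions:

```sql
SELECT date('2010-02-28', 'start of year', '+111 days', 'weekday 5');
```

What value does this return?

2010-04-23

`start of year` rewinds 2010-02-28 to 2010-01-01.
Applying '+111 days' to 2010-01-01: counting 111 days forward gives 2010-04-22.
`weekday 5` advances to the next Friday; 2010-04-22 is a Thursday, so it moves forward to 2010-04-23.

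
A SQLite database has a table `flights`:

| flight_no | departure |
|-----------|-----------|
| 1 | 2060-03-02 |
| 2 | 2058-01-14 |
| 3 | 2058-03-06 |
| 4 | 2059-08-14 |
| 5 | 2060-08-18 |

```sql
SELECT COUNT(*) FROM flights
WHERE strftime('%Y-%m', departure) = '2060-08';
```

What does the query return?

Rows with year-month 2060-08: 2060-08-18 → 1.

1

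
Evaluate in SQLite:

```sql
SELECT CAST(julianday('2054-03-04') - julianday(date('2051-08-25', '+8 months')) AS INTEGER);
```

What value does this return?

678

Adding +8 months to 2051-08-25 gives 2052-04-25.
5 days remain in April 2052 after the 25th (30 − 25).
Full months from May 2052 through February 2054 contribute their day counts.
Then 4 days into March 2054.
Total: 5 + 31 + 30 + 31 + 31 + 30 + 31 + 30 + 31 + 31 + 28 + 31 + 30 + 31 + 30 + 31 + 31 + 30 + 31 + 30 + 31 + 31 + 28 + 4 = 678.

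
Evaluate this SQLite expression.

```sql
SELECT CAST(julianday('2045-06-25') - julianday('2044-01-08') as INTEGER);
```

23 days remain in January 2044 after the 8th (31 − 8).
Full months from February 2044 through May 2045 contribute their day counts.
Then 25 days into June 2045.
Total: 23 + 29 + 31 + 30 + 31 + 30 + 31 + 31 + 30 + 31 + 30 + 31 + 31 + 28 + 31 + 30 + 31 + 25 = 534.

534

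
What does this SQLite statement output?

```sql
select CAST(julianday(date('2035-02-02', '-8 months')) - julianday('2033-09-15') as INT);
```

Adding -8 months to 2035-02-02 gives 2034-06-02.
15 days remain in September 2033 after the 15th (30 − 15).
Full months from October 2033 through May 2034 contribute their day counts.
Then 2 days into June 2034.
Total: 15 + 31 + 30 + 31 + 31 + 28 + 31 + 30 + 31 + 2 = 260.

260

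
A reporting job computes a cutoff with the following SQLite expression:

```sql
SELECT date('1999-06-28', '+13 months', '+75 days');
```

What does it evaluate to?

2000-10-11

Adding +13 months to 1999-06-28 gives 2000-07-28.
Applying '+75 days' to 2000-07-28: counting 75 days forward gives 2000-10-11.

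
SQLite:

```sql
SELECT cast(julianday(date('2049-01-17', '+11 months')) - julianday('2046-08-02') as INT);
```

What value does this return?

Adding +11 months to 2049-01-17 gives 2049-12-17.
29 days remain in August 2046 after the 2nd (31 − 2).
Full months from September 2046 through November 2049 contribute their day counts.
Then 17 days into December 2049.
Total: 29 + 30 + 31 + 30 + 31 + 31 + 28 + 31 + 30 + 31 + 30 + 31 + 31 + 30 + 31 + 30 + 31 + 31 + 29 + 31 + 30 + 31 + 30 + 31 + 31 + 30 + 31 + 30 + 31 + 31 + 28 + 31 + 30 + 31 + 30 + 31 + 31 + 30 + 31 + 30 + 17 = 1233.

1233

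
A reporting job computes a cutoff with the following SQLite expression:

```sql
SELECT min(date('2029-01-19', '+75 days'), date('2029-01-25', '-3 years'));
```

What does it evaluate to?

date('2029-01-19', '+75 days') → 2029-04-04.
date('2029-01-25', '-3 years') → 2026-01-25.
Earlier of the two is 2026-01-25.

2026-01-25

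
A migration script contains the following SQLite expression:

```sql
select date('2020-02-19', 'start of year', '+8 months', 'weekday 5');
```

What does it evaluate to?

`start of year` rewinds 2020-02-19 to 2020-01-01.
Adding +8 months to 2020-01-01 gives 2020-09-01.
`weekday 5` advances to the next Friday; 2020-09-01 is a Tuesday, so it moves forward to 2020-09-04.

2020-09-04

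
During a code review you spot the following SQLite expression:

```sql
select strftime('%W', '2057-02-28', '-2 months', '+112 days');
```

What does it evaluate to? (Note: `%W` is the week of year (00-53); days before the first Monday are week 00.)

16

First apply '-2 months', '+112 days': 2057-02-28 → 2057-04-19.
2057-04-19 is a Thursday. SQLite's %W counts Mondays since the year started; the result is 16.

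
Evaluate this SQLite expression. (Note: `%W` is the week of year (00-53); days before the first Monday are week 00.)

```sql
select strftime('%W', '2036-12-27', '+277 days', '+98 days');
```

01

First apply '+277 days', '+98 days': 2036-12-27 → 2038-01-06.
2038-01-06 is a Wednesday. SQLite's %W counts Mondays since the year started; the result is 01.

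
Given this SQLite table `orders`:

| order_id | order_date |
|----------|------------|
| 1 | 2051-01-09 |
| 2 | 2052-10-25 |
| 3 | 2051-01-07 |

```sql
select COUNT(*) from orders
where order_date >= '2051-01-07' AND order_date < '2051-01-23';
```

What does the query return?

Rows in [2051-01-07, 2051-01-23): 2051-01-09, 2051-01-07 → 2 rows.

2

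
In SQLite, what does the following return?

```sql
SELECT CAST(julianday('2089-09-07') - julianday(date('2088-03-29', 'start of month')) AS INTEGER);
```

555

`start of month` rewinds 2088-03-29 to 2088-03-01.
30 days remain in March 2088 after the 1st (31 − 1).
Full months from April 2088 through August 2089 contribute their day counts.
Then 7 days into September 2089.
Total: 30 + 30 + 31 + 30 + 31 + 31 + 30 + 31 + 30 + 31 + 31 + 28 + 31 + 30 + 31 + 30 + 31 + 31 + 7 = 555.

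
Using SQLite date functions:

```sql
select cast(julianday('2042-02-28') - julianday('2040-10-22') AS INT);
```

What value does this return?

9 days remain in October 2040 after the 22nd (31 − 22).
Full months from November 2040 through January 2042 contribute their day counts.
Then 28 days into February 2042.
Total: 9 + 30 + 31 + 31 + 28 + 31 + 30 + 31 + 30 + 31 + 31 + 30 + 31 + 30 + 31 + 31 + 28 = 494.

494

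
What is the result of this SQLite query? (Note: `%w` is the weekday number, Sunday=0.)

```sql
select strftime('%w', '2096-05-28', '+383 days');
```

6

First apply '+383 days': 2096-05-28 → 2097-06-15.
2097-06-15 is a Saturday; with Sunday=0 that is 6.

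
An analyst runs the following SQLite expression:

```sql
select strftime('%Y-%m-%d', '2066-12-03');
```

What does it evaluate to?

2066-12-03

`%Y-%m-%d` extracts the ISO date: 2066-12-03.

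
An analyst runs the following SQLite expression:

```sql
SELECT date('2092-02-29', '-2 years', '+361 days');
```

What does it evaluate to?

2091-02-25

Adding -2 years to 2092-02-29 targets 2090-02-29, but 2090 is not a leap year, so SQLite normalizes to 2090-03-01.
Applying '+361 days' to 2090-03-01: counting 361 days forward gives 2091-02-25.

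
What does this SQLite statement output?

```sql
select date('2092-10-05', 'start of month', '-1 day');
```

2092-09-30

`start of month` rewinds 2092-10-05 to 2092-10-01.
Going back 1 day from 2092-10-01 reaches 2092-09-30 (last day of September, 30 days).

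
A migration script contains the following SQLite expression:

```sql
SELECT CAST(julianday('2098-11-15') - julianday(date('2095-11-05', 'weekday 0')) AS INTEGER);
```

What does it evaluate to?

1105

`weekday 0` advances to the next Sunday; 2095-11-05 is a Saturday, so it moves forward to 2095-11-06.
24 days remain in November 2095 after the 6th (30 − 6).
Full months from December 2095 through October 2098 contribute their day counts.
Then 15 days into November 2098.
Total: 24 + 31 + 31 + 29 + 31 + 30 + 31 + 30 + 31 + 31 + 30 + 31 + 30 + 31 + 31 + 28 + 31 + 30 + 31 + 30 + 31 + 31 + 30 + 31 + 30 + 31 + 31 + 28 + 31 + 30 + 31 + 30 + 31 + 31 + 30 + 31 + 15 = 1105.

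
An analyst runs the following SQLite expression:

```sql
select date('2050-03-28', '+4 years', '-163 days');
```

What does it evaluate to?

Adding +4 years to 2050-03-28 gives 2054-03-28.
Applying '-163 days' to 2054-03-28: counting 163 days back gives 2053-10-16.

2053-10-16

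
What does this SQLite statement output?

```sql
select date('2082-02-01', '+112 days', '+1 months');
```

2082-06-24

Applying '+112 days' to 2082-02-01: counting 112 days forward gives 2082-05-24.
Adding +1 month to 2082-05-24 gives 2082-06-24.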